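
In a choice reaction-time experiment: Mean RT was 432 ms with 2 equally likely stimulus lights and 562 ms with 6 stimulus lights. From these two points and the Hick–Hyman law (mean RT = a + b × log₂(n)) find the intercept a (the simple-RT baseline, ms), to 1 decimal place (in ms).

350.0 ms

b = (RT₂ − RT₁)/(log₂ n₂ − log₂ n₁) = (562 − 432)/(2.5850 − 1) = 82.021 ms/bit.
Intercept: a = 432 − 82.021·log₂(2) = 349.979 ms.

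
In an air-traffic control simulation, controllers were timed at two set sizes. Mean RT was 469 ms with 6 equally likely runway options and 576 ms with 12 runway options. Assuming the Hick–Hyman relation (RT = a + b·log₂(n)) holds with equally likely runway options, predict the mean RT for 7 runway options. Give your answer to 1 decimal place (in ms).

With log₂ n on the abscissa the relation is linear; from the two conditions:
  b = (576 − 469) / (log₂ 12 − log₂ 6) = 107 / (3.5850 − 2.5850) = 107.000 ms/bit
  a = 469 − 107.000 × 2.5850 = 192.409 ms
Then RT(7) = 192.409 + 107.000 × log₂ 7 = 192.409 + 107.000 × 2.8074 ≈ 492.796 ms.

492.8 ms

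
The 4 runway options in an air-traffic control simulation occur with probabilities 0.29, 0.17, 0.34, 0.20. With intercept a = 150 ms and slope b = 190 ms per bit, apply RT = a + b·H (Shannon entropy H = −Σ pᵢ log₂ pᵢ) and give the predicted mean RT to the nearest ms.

520 ms

H = 0.29·log₂(1/0.29) + 0.17·log₂(1/0.17) + 0.34·log₂(1/0.34) + 0.20·log₂(1/0.20) = 1.9461 bits.
RT = 150 + 190 × 1.9461 = 519.75 ms.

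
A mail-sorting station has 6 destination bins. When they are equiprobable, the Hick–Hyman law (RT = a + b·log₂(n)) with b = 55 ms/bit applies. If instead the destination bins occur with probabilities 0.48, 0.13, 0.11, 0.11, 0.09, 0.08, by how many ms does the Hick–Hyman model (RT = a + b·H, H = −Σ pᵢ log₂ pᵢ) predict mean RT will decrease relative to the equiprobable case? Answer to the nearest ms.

Equiprobable entropy H₀ = log₂ 6 = 2.5850 bits.
Skewed entropy H = −Σ pᵢ log₂ pᵢ = 2.1956 bits.
ΔRT = b·(H₀ − H) = 55 × 0.3893 = 21.41 ms.

21 ms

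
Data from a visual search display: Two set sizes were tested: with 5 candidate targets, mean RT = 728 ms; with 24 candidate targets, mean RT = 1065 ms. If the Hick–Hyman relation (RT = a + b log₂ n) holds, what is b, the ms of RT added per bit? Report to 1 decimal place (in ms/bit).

148.9 ms/bit

b = (RT₂ − RT₁)/(log₂ n₂ − log₂ n₁) = (1065 − 728)/(4.5850 − 2.3219) = 148.915 ms/bit.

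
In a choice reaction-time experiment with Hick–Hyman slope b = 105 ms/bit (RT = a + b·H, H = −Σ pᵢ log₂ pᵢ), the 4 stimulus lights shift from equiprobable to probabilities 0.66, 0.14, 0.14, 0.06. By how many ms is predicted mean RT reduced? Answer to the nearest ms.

The RT saving is b·ΔH. Equiprobable H₀ = log₂(4) = 2.0000 bits; with the given probabilities H = 1.4334 bits.
b·(H₀ − H) = 105 × (2.0000 − 1.4334) = 59.49 ms.

59 ms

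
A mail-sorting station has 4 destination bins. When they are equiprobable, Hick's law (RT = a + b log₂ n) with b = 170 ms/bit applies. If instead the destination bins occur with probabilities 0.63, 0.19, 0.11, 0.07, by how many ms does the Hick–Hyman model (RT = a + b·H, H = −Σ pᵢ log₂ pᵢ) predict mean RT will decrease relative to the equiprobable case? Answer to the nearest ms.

The RT saving is b·ΔH. Equiprobable H₀ = log₂(4) = 2.0000 bits; with the given probabilities H = 1.4940 bits.
b·(H₀ − H) = 170 × (2.0000 − 1.4940) = 86.02 ms.

86 ms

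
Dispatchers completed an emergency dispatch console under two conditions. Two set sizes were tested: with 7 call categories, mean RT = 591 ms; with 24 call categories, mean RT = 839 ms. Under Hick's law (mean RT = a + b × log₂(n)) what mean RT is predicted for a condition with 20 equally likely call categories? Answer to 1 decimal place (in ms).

802.3 ms

Fit slope and intercept:
  b = (839 − 591) / (log₂ 24 − log₂ 7) = 248 / (4.5850 − 2.8074) = 139.513 ms/bit
  a = 591 − 139.513 × 2.8074 = 199.336 ms
Then RT(20) = 199.336 + 139.513 × log₂ 20 = 199.336 + 139.513 × 4.3219 ≈ 802.303 ms.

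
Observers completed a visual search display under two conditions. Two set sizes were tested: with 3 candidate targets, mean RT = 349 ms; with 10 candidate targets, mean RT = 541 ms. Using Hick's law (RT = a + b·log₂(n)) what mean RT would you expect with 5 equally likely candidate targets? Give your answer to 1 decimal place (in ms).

Fit slope and intercept:
  b = (541 − 349) / (log₂ 10 − log₂ 3) = 192 / (3.3219 − 1.5850) = 110.538 ms/bit
  a = 349 − 110.538 × 1.5850 = 173.802 ms
Then RT(5) = 173.802 + 110.538 × log₂ 5 = 173.802 + 110.538 × 2.3219 ≈ 430.462 ms.

430.5 ms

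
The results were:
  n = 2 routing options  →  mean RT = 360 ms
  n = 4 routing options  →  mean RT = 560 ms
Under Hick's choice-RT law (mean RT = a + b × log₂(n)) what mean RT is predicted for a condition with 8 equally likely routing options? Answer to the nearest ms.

With log₂ n on the abscissa the relation is linear; from the two conditions:
  b = (560 − 360) / (log₂ 4 − log₂ 2) = 200 / (2 − 1) = 200 ms/bit
  a = 360 − 200 × 1 = 160 ms
Then RT(8) = 160 + 200 × log₂ 8 = 160 + 200 × 3 ≈ 760.000 ms.

760 ms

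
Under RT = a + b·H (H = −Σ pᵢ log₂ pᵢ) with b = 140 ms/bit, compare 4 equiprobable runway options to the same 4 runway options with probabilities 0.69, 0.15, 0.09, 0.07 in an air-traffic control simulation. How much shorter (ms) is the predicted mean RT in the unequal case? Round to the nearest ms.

89 ms

The RT saving is b·ΔH. Equiprobable H₀ = log₂(4) = 2.0000 bits; with the given probabilities H = 1.3611 bits.
b·(H₀ − H) = 140 × (2.0000 − 1.3611) = 89.44 ms.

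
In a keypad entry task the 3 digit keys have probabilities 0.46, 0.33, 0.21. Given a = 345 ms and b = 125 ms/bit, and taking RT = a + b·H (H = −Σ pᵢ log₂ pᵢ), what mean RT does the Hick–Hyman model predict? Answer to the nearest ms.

534 ms

Entropy contributions −pᵢ log₂ pᵢ: 0.5153, 0.5278, 0.4728; sum H = 1.5160 bits.
RT = a + bH = 345 + 125·1.5160 = 534.50 ms.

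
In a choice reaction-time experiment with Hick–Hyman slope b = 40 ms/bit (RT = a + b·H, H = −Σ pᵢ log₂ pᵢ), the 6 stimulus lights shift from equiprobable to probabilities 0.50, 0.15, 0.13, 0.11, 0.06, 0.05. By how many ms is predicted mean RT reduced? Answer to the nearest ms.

Equiprobable entropy H₀ = log₂ 6 = 2.5850 bits.
Skewed entropy H = −Σ pᵢ log₂ pᵢ = 2.1031 bits.
ΔRT = b·(H₀ − H) = 40 × 0.4819 = 19.27 ms.

19 ms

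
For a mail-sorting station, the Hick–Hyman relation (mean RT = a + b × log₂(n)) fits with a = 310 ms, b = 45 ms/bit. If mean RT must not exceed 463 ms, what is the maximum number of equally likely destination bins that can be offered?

45·log₂ n ≤ 463 − 310 = 153, giving log₂ n ≤ 3.4000 and n ≤ 10.556. The largest whole number is 10.

10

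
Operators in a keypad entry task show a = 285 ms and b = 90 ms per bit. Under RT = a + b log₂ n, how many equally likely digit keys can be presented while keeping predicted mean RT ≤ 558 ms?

8

Information budget: (558 − 285)/90 = 3.0333 bits, so n ≤ 2^3.0333 = 8.187 → at most 8.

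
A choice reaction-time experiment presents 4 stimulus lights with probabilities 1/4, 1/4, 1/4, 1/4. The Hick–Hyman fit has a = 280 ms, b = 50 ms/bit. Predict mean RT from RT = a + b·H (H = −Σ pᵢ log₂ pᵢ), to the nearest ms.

Each term −pᵢ log₂ pᵢ: 0.25·2 + 0.25·2 + 0.25·2 + 0.25·2; summed, H = 2.000 bits.
Mean RT = a + bH = 280 + 50·2.000 = 380.00 ms.

380 ms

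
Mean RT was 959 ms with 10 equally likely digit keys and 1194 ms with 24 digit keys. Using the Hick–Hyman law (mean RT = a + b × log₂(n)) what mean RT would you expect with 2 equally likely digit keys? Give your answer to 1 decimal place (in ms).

527.0 ms

Solve the two-equation system in a and b:
  b = (1194 − 959) / (log₂ 24 − log₂ 10) = 235 / (4.5850 − 3.3219) = 186.060 ms/bit
  a = 959 − 186.060 × 3.3219 = 340.923 ms
Then RT(2) = 340.923 + 186.060 × log₂ 2 = 340.923 + 186.060 × 1 ≈ 526.982 ms.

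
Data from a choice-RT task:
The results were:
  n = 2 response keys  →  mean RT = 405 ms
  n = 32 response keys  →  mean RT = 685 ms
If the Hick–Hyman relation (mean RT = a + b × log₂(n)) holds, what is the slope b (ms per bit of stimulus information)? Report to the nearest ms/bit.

70 ms/bit

Slope: b = (685 − 405) / (log₂ 32 − log₂ 2) = 280/4.0000 = 70 ms/bit.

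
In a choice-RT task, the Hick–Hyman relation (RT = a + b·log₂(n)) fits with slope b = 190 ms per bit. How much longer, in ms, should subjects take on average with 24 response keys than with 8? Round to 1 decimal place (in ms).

The intercept a cancels: ΔRT = b·(log₂ n₂ − log₂ n₁) = b·log₂(n₂/n₁).
log₂(24) − log₂(8) = 4.5850 − 3 = 1.5850.
ΔRT = 190 × 1.5850 = 301.143 ms.

301.1 ms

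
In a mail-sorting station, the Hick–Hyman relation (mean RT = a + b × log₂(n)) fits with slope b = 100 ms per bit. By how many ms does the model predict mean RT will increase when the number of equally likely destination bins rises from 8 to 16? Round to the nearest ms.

The intercept a cancels: ΔRT = b·(log₂ n₂ − log₂ n₁) = b·log₂(n₂/n₁).
log₂(16) − log₂(8) = log₂(16/8) = log₂(2) = 1.
ΔRT = 100 × 1.0000 = 100.000 ms.

100 ms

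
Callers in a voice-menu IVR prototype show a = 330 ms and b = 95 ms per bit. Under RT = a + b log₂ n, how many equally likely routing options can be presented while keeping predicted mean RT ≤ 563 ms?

Information budget: (563 − 330)/95 = 2.4526 bits, so n ≤ 2^2.4526 = 5.474 → at most 5.

5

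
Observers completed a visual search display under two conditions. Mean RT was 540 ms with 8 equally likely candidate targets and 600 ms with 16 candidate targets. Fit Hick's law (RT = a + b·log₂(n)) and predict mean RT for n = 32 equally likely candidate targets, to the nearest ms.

660 ms

With log₂ n on the abscissa the relation is linear; from the two conditions:
  b = (600 − 540) / (log₂ 16 − log₂ 8) = 60 / (4 − 3) = 60 ms/bit
  a = 540 − 60 × 3 = 360 ms
Then RT(32) = 360 + 60 × log₂ 32 = 360 + 60 × 5 ≈ 660.000 ms.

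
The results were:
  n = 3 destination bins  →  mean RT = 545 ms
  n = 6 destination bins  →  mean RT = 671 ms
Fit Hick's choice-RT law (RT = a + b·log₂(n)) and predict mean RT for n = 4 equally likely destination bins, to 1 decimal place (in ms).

597.3 ms

Fit slope and intercept:
  b = (671 − 545) / (log₂ 6 − log₂ 3) = 126 / (2.5850 − 1.5850) = 126.000 ms/bit
  a = 545 − 126.000 × 1.5850 = 345.295 ms
Then RT(4) = 345.295 + 126.000 × log₂ 4 = 345.295 + 126.000 × 2 ≈ 597.295 ms.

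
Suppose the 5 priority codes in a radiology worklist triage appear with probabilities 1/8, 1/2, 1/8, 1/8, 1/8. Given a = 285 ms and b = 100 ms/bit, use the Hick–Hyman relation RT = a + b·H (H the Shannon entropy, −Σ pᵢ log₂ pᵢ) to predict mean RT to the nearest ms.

Each term −pᵢ log₂ pᵢ: 0.125·3 + 0.5·1 + 0.125·3 + 0.125·3 + 0.125·3; summed, H = 2.000 bits.
Mean RT = a + bH = 285 + 100·2.000 = 485.00 ms.

485 ms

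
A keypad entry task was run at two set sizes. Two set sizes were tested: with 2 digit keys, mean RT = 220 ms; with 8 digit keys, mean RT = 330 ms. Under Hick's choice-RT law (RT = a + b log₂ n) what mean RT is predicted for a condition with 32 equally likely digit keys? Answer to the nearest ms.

RT is linear in log₂ n, so two points fix the line:
  b = (330 − 220) / (log₂ 8 − log₂ 2) = 110 / (3 − 1) = 55 ms/bit
  a = 220 − 55 × 1 = 165 ms
Then RT(32) = 165 + 55 × log₂ 32 = 165 + 55 × 5 ≈ 440.000 ms.

440 ms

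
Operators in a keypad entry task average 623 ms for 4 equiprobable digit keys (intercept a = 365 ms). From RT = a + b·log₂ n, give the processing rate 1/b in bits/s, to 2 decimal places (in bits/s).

7.75 bits/s

b = (623 − 365)/log₂ 4 = 258/2 = 129.000 ms per bit = 0.12900 s/bit; the reciprocal is 7.752 bits/s.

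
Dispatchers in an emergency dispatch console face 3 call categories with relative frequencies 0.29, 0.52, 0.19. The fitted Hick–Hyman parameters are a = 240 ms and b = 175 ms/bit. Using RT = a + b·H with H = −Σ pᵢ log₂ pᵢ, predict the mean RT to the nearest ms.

496 ms

Entropy contributions −pᵢ log₂ pᵢ: 0.5179, 0.4906, 0.4552; sum H = 1.4637 bits.
RT = a + bH = 240 + 175·1.4637 = 496.15 ms.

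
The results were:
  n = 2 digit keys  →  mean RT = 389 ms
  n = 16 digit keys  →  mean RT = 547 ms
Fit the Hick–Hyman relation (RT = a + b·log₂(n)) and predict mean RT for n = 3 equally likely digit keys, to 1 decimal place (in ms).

Fit slope and intercept:
  b = (547 − 389) / (log₂ 16 − log₂ 2) = 158 / (4 − 1) = 52.667 ms/bit
  a = 389 − 52.667 × 1 = 336.333 ms
Then RT(3) = 336.333 + 52.667 × log₂ 3 = 336.333 + 52.667 × 1.5850 ≈ 419.808 ms.

419.8 ms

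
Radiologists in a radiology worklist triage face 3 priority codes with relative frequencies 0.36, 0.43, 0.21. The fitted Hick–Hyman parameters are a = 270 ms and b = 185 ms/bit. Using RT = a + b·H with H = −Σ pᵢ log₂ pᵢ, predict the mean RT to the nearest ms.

552 ms

H = 0.36·log₂(1/0.36) + 0.43·log₂(1/0.43) + 0.21·log₂(1/0.21) = 1.5270 bits.
RT = 270 + 185 × 1.5270 = 552.50 ms.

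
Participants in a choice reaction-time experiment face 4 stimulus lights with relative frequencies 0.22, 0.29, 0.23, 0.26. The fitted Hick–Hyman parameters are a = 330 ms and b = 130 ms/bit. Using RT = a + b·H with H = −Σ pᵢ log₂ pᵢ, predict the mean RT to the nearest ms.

589 ms

H = 0.22·log₂(1/0.22) + 0.29·log₂(1/0.29) + 0.23·log₂(1/0.23) + 0.26·log₂(1/0.26) = 1.9914 bits.
RT = 330 + 130 × 1.9914 = 588.89 ms.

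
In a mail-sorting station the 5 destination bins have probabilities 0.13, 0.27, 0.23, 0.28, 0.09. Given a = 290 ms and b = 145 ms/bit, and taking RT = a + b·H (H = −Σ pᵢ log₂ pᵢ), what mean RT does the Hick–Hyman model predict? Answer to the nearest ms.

Entropy contributions −pᵢ log₂ pᵢ: 0.3826, 0.5100, 0.4877, 0.5142, 0.3127; sum H = 2.2072 bits.
RT = a + bH = 290 + 145·2.2072 = 610.05 ms.

610 ms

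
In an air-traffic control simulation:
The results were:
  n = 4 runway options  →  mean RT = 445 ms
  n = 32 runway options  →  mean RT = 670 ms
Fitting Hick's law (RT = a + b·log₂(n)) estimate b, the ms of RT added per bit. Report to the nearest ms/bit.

75 ms/bit

The slope on a log₂ axis is (670 − 445) / (5 − 2) = 75 ms/bit.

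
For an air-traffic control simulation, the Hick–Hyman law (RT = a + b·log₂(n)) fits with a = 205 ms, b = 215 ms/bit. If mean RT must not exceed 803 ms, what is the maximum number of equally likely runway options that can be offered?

6

Information budget: (803 − 205)/215 = 2.7814 bits, so n ≤ 2^2.7814 = 6.875 → at most 6.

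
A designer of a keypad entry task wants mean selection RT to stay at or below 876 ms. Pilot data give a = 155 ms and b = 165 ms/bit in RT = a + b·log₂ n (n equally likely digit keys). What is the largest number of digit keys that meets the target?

20

165·log₂ n ≤ 876 − 155 = 721, giving log₂ n ≤ 4.3697 and n ≤ 20.673. The largest whole number is 20.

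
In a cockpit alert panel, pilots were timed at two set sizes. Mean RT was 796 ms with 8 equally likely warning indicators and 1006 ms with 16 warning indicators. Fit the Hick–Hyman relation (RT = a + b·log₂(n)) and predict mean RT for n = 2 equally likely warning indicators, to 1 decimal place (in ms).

With log₂ n on the abscissa the relation is linear; from the two conditions:
  b = (1006 − 796) / (log₂ 16 − log₂ 8) = 210 / (4 − 3) = 210.000 ms/bit
  a = 796 − 210.000 × 3 = 166.000 ms
Then RT(2) = 166.000 + 210.000 × log₂ 2 = 166.000 + 210.000 × 1 ≈ 376.000 ms.

376.0 ms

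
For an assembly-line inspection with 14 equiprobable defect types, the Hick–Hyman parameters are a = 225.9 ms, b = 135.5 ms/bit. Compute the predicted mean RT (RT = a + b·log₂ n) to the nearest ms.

742 ms

log₂(14) = 3.8074 bits, so RT = 225.9 + 135.5 × 3.8074 ≈ 741.797 ms.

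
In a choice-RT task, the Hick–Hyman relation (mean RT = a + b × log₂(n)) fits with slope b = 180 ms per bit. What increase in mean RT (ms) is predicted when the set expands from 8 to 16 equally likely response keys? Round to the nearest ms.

ΔRT = (a + b log₂ n₂) − (a + b log₂ n₁) = b·(log₂ n₂ − log₂ n₁).
log₂(16) − log₂(8) = log₂(16/8) = log₂(2) = 1.
ΔRT = 180 × 1.0000 = 180.000 ms.

180 ms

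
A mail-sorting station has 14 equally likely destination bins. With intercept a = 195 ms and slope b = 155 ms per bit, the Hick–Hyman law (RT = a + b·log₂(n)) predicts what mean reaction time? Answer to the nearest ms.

785 ms

log₂(14) = 3.8074 bits, so RT = 195 + 155 × 3.8074 ≈ 785.140 ms.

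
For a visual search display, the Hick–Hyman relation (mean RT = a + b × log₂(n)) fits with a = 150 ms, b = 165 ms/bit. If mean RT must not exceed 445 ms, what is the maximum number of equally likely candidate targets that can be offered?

3

165·log₂ n ≤ 445 − 150 = 295, giving log₂ n ≤ 1.7879 and n ≤ 3.453. The largest whole number is 3.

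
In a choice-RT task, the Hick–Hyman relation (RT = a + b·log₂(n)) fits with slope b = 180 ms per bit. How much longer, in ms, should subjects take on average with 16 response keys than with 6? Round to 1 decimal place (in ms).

254.7 ms

Only the slope matters, since a is common to both: ΔRT = b·log₂(n₂/n₁).
log₂(16) − log₂(6) = 4 − 2.5850 = 1.4150.
ΔRT = 180 × 1.4150 = 254.707 ms.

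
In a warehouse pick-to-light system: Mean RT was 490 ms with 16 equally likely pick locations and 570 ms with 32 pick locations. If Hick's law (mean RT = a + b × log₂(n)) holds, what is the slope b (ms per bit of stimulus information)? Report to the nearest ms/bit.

Slope: b = (570 − 490) / (log₂ 32 − log₂ 16) = 80/1.0000 = 80 ms/bit.

80 ms/bit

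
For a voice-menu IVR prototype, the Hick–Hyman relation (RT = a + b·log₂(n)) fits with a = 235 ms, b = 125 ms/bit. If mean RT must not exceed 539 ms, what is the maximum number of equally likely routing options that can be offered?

125·log₂ n ≤ 539 − 235 = 304, giving log₂ n ≤ 2.4320 and n ≤ 5.396. The largest whole number is 5.

5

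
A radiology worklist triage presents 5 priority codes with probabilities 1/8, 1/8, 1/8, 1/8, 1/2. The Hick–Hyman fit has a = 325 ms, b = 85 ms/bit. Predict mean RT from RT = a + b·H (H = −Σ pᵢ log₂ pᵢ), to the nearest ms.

495 ms

H = −Σ pᵢ log₂ pᵢ = 0.125·3 + 0.125·3 + 0.125·3 + 0.125·3 + 0.5·1 = 2.000 bits.
RT = 325 + 85 × 2.000 = 495.00 ms.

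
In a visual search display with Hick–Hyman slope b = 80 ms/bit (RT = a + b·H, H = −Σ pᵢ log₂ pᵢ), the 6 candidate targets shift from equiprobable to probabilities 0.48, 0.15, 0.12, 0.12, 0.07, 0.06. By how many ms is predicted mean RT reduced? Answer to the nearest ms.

Equiprobable entropy H₀ = log₂ 6 = 2.5850 bits.
Skewed entropy H = −Σ pᵢ log₂ pᵢ = 2.1650 bits.
ΔRT = b·(H₀ − H) = 80 × 0.4199 = 33.59 ms.

34 ms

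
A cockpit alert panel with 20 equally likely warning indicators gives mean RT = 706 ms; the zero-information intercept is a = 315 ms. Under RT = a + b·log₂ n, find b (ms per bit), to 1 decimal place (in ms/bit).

90.5 ms/bit

b = (706 − 315) / log₂(20) = 391 / 4.3219 = 90.469 ms/bit.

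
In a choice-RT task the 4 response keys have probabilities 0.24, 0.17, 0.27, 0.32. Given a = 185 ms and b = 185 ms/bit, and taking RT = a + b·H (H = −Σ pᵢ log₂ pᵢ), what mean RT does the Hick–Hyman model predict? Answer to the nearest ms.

Entropy contributions −pᵢ log₂ pᵢ: 0.4941, 0.4346, 0.5100, 0.5260; sum H = 1.9648 bits.
RT = a + bH = 185 + 185·1.9648 = 548.48 ms.

548 ms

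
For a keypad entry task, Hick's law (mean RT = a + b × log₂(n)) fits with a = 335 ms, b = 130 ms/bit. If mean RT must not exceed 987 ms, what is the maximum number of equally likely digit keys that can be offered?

130·log₂ n ≤ 987 − 335 = 652, giving log₂ n ≤ 5.0154 and n ≤ 32.343. The largest whole number is 32.

32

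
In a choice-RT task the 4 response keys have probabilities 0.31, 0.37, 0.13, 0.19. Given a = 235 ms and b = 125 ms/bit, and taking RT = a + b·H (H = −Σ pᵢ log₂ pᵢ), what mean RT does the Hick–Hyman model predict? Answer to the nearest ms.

H = 0.31·log₂(1/0.31) + 0.37·log₂(1/0.37) + 0.13·log₂(1/0.13) + 0.19·log₂(1/0.19) = 1.8924 bits.
RT = 235 + 125 × 1.8924 = 471.55 ms.

472 ms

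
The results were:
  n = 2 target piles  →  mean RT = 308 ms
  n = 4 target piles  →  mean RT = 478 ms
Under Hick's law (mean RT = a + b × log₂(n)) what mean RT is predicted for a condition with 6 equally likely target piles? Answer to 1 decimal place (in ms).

577.4 ms

Solve the two-equation system in a and b:
  b = (478 − 308) / (log₂ 4 − log₂ 2) = 170 / (2 − 1) = 170.000 ms/bit
  a = 308 − 170.000 × 1 = 138.000 ms
Then RT(6) = 138.000 + 170.000 × log₂ 6 = 138.000 + 170.000 × 2.5850 ≈ 577.444 ms.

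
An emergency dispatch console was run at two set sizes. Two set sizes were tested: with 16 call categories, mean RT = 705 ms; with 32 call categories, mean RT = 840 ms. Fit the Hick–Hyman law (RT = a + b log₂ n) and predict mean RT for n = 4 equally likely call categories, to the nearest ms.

435 ms

Solve the two-equation system in a and b:
  b = (840 − 705) / (log₂ 32 − log₂ 16) = 135 / (5 − 4) = 135 ms/bit
  a = 705 − 135 × 4 = 165 ms
Then RT(4) = 165 + 135 × log₂ 4 = 165 + 135 × 2 ≈ 435.000 ms.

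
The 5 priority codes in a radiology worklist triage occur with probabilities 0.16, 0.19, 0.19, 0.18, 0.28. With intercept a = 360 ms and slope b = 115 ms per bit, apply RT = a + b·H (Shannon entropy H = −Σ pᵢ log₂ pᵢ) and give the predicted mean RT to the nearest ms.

624 ms

H = 0.16·log₂(1/0.16) + 0.19·log₂(1/0.19) + 0.19·log₂(1/0.19) + 0.18·log₂(1/0.18) + 0.28·log₂(1/0.28) = 2.2930 bits.
RT = 360 + 115 × 2.2930 = 623.69 ms.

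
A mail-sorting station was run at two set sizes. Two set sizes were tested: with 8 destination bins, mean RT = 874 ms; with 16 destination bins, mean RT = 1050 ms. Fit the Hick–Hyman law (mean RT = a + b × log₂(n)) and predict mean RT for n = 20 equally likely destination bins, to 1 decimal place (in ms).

1106.7 ms

Solve the two-equation system in a and b:
  b = (1050 − 874) / (log₂ 16 − log₂ 8) = 176 / (4 − 3) = 176.000 ms/bit
  a = 874 − 176.000 × 3 = 346.000 ms
Then RT(20) = 346.000 + 176.000 × log₂ 20 = 346.000 + 176.000 × 4.3219 ≈ 1106.659 ms.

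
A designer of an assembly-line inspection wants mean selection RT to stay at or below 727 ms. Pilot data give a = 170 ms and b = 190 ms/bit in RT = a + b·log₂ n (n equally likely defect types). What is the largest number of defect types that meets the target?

Information budget: (727 − 170)/190 = 2.9316 bits, so n ≤ 2^2.9316 = 7.629 → at most 7.

7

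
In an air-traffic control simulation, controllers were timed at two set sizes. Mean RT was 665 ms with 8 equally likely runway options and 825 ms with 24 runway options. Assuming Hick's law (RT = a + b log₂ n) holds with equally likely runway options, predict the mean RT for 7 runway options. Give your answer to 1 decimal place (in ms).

645.6 ms

With log₂ n on the abscissa the relation is linear; from the two conditions:
  b = (825 − 665) / (log₂ 24 − log₂ 8) = 160 / (4.5850 − 3) = 100.949 ms/bit
  a = 665 − 100.949 × 3 = 362.154 ms
Then RT(7) = 362.154 + 100.949 × log₂ 7 = 362.154 + 100.949 × 2.8074 ≈ 645.553 ms.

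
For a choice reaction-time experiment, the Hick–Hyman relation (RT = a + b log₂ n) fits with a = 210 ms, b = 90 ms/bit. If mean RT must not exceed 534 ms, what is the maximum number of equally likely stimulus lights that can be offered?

12

Information budget: (534 − 210)/90 = 3.6000 bits, so n ≤ 2^3.6000 = 12.126 → at most 12.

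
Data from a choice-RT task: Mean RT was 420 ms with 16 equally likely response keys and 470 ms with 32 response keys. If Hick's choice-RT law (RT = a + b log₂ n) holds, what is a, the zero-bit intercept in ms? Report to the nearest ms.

Slope: b = (470 − 420) / (log₂ 32 − log₂ 16) = 50/1.0000 = 50 ms/bit.
Intercept: a = 420 − 50·log₂(16) = 220.000 ms.

220 ms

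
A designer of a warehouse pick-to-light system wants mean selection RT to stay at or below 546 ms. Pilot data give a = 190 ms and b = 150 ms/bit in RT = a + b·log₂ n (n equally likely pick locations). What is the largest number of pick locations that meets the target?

Set 190 + 150·log₂ n ≤ 546 → log₂ n ≤ (546 − 190)/150 = 2.3733.
So n ≤ 2^2.3733 = 5.181; the largest integer n is 5.

5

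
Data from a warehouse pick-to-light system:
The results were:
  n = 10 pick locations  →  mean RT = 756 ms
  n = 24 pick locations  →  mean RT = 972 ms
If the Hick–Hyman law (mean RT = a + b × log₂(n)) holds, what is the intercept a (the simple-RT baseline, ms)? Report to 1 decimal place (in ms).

The slope on a log₂ axis is (972 − 756) / (4.5850 − 3.3219) = 171.017 ms/bit.
Intercept: a = 756 − 171.017·log₂(10) = 187.895 ms.

187.9 ms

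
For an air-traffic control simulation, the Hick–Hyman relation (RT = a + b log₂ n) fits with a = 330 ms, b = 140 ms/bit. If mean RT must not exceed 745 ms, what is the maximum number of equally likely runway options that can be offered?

Set 330 + 140·log₂ n ≤ 745 → log₂ n ≤ (745 − 330)/140 = 2.9643.
So n ≤ 2^2.9643 = 7.804; the largest integer n is 7.

7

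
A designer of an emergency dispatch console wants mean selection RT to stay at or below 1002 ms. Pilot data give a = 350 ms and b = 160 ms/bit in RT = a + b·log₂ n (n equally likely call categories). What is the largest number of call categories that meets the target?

16

Information budget: (1002 − 350)/160 = 4.0750 bits, so n ≤ 2^4.0750 = 16.854 → at most 16.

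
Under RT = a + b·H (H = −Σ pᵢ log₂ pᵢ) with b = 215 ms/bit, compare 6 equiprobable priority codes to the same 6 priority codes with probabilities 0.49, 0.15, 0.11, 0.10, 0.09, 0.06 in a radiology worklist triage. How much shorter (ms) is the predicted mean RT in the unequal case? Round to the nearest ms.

The RT saving is b·ΔH. Equiprobable H₀ = log₂(6) = 2.5850 bits; with the given probabilities H = 2.1535 bits.
b·(H₀ − H) = 215 × (2.5850 − 2.1535) = 92.77 ms.

93 ms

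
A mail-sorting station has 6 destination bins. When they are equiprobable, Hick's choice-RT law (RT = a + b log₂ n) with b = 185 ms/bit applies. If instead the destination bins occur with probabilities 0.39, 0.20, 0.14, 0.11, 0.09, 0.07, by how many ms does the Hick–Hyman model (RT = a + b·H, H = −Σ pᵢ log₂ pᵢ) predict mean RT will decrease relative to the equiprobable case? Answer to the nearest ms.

49 ms

Equiprobable entropy H₀ = log₂ 6 = 2.5850 bits.
Skewed entropy H = −Σ pᵢ log₂ pᵢ = 2.3228 bits.
ΔRT = b·(H₀ − H) = 185 × 0.2622 = 48.50 ms.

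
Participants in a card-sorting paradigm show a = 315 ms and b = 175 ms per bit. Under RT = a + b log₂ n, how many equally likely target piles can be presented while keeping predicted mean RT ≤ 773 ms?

Set 315 + 175·log₂ n ≤ 773 → log₂ n ≤ (773 − 315)/175 = 2.6171.
So n ≤ 2^2.6171 = 6.135; the largest integer n is 6.

6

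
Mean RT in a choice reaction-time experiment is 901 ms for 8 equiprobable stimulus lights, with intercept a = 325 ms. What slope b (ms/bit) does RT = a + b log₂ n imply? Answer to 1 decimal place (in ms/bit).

192.0 ms/bit

8 alternatives carry log₂ 8 = 3 bits; the choice cost is 901 − 325 = 576 ms, so b = 576/3 = 192.000 ms/bit.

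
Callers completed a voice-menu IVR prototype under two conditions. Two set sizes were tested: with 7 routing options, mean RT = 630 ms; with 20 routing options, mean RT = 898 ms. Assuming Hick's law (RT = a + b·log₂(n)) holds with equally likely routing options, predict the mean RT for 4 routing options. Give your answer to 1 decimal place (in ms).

487.1 ms

Fit slope and intercept:
  b = (898 − 630) / (log₂ 20 − log₂ 7) = 268 / (4.3219 − 2.8074) = 176.948 ms/bit
  a = 630 − 176.948 × 2.8074 = 133.245 ms
Then RT(4) = 133.245 + 176.948 × log₂ 4 = 133.245 + 176.948 × 2 ≈ 487.141 ms.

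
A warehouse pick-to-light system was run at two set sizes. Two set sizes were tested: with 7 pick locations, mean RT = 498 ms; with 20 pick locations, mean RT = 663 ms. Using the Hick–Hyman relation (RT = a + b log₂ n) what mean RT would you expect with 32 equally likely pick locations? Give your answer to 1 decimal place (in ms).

With log₂ n on the abscissa the relation is linear; from the two conditions:
  b = (663 − 498) / (log₂ 20 − log₂ 7) = 165 / (4.3219 − 2.8074) = 108.942 ms/bit
  a = 498 − 108.942 × 2.8074 = 192.162 ms
Then RT(32) = 192.162 + 108.942 × log₂ 32 = 192.162 + 108.942 × 5 ≈ 736.870 ms.

736.9 ms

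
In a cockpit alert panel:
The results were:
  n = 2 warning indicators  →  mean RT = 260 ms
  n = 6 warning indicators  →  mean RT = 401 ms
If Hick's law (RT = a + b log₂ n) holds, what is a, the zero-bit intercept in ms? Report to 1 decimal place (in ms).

171.0 ms

Slope: b = (401 − 260) / (log₂ 6 − log₂ 2) = 141/1.5850 = 88.961 ms/bit.
Intercept: a = 260 − 88.961·log₂(2) = 171.039 ms.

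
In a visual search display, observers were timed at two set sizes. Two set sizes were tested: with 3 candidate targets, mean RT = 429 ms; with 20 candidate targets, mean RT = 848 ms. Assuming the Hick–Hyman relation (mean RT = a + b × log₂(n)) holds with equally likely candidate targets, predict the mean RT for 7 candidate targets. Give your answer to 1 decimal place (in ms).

616.1 ms

Fit slope and intercept:
  b = (848 − 429) / (log₂ 20 − log₂ 3) = 419 / (4.3219 − 1.5850) = 153.089 ms/bit
  a = 429 − 153.089 × 1.5850 = 186.359 ms
Then RT(7) = 186.359 + 153.089 × log₂ 7 = 186.359 + 153.089 × 2.8074 ≈ 616.135 ms.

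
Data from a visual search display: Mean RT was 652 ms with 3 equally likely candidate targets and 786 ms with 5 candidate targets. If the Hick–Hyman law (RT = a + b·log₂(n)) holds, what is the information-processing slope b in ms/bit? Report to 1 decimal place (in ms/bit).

Slope: b = (786 − 652) / (log₂ 5 − log₂ 3) = 134/0.7370 = 181.827 ms/bit.

181.8 ms/bit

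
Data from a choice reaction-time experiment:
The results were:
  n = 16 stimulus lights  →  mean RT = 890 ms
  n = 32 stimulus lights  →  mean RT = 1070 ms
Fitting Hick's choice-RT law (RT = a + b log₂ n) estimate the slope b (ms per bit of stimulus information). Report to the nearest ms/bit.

The slope on a log₂ axis is (1070 − 890) / (5 − 4) = 180 ms/bit.

180 ms/bit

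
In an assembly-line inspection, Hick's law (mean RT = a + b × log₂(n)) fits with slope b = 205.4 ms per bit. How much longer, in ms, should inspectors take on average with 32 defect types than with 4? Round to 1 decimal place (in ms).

The intercept a cancels: ΔRT = b·(log₂ n₂ − log₂ n₁) = b·log₂(n₂/n₁).
log₂(32) − log₂(4) = log₂(32/4) = log₂(8) = 3.
ΔRT = 205.4 × 3.0000 = 616.200 ms.

616.2 ms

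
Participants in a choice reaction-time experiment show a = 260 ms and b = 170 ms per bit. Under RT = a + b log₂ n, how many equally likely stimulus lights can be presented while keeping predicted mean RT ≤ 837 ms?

Information budget: (837 − 260)/170 = 3.3941 bits, so n ≤ 2^3.3941 = 10.513 → at most 10.

10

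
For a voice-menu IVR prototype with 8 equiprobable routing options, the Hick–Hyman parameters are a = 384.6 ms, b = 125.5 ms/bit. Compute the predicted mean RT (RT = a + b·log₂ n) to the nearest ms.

761 ms

log₂(8) = 3 bits, so RT = 384.6 + 125.5 × 3 ≈ 761.100 ms.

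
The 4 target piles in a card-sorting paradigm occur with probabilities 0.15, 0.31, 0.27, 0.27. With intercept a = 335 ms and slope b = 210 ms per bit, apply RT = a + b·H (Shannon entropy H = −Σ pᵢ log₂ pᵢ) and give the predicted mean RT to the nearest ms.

H = 0.15·log₂(1/0.15) + 0.31·log₂(1/0.31) + 0.27·log₂(1/0.27) + 0.27·log₂(1/0.27) = 1.9544 bits.
RT = 335 + 210 × 1.9544 = 745.42 ms.

745 ms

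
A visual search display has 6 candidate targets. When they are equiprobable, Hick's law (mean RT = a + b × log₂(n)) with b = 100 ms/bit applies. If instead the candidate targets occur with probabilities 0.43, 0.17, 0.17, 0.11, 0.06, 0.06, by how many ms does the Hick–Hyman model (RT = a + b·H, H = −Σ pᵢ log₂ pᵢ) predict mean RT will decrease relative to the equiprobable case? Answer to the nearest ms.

35 ms

The RT saving is b·ΔH. Equiprobable H₀ = log₂(6) = 2.5850 bits; with the given probabilities H = 2.2301 bits.
b·(H₀ − H) = 100 × (2.5850 − 2.2301) = 35.49 ms.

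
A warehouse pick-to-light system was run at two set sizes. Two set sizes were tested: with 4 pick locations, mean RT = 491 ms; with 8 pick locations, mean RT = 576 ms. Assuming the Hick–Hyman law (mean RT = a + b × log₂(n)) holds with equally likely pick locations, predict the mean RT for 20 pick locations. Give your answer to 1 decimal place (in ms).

Fit slope and intercept:
  b = (576 − 491) / (log₂ 8 − log₂ 4) = 85 / (3 − 2) = 85.000 ms/bit
  a = 491 − 85.000 × 2 = 321.000 ms
Then RT(20) = 321.000 + 85.000 × log₂ 20 = 321.000 + 85.000 × 4.3219 ≈ 688.364 ms.

688.4 ms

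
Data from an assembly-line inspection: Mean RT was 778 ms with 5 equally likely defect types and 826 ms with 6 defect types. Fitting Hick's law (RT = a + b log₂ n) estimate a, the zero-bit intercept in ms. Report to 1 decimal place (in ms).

The slope on a log₂ axis is (826 − 778) / (2.5850 − 2.3219) = 182.486 ms/bit.
a = RT₁ − b·log₂ n₁ = 778 − 182.486 × 2.3219 = 354.281 ms.

354.3 ms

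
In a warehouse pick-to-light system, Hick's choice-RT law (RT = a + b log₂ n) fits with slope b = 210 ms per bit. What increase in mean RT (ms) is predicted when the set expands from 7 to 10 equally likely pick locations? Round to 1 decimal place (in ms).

ΔRT = (a + b log₂ n₂) − (a + b log₂ n₁) = b·(log₂ n₂ − log₂ n₁).
log₂(10) − log₂(7) = 3.3219 − 2.8074 = 0.5146.
ΔRT = 210 × 0.5146 = 108.060 ms.

108.1 ms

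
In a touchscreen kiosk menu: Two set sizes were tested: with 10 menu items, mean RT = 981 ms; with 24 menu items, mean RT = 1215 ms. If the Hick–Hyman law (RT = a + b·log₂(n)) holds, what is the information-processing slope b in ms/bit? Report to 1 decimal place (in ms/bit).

The slope on a log₂ axis is (1215 − 981) / (4.5850 − 3.3219) = 185.268 ms/bit.

185.3 ms/bit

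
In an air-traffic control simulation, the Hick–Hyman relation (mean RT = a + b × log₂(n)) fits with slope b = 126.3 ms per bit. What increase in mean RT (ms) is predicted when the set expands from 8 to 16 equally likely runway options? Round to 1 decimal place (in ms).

126.3 ms

The intercept a cancels: ΔRT = b·(log₂ n₂ − log₂ n₁) = b·log₂(n₂/n₁).
log₂(16) − log₂(8) = log₂(16/8) = log₂(2) = 1.
ΔRT = 126.3 × 1.0000 = 126.300 ms.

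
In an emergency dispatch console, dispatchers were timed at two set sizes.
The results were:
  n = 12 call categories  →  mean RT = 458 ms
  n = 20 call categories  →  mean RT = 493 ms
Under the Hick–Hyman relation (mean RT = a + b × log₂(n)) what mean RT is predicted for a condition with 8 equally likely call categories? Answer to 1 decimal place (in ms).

Fit slope and intercept:
  b = (493 − 458) / (log₂ 20 − log₂ 12) = 35 / (4.3219 − 3.5850) = 47.492 ms/bit
  a = 458 − 47.492 × 3.5850 = 287.743 ms
Then RT(8) = 287.743 + 47.492 × log₂ 8 = 287.743 + 47.492 × 3 ≈ 430.219 ms.

430.2 ms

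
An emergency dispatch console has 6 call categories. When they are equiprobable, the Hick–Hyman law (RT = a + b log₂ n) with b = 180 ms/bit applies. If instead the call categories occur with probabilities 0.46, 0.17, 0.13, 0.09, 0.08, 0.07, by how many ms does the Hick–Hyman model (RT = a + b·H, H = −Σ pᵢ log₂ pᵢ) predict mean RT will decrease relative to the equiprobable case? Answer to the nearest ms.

68 ms

The RT saving is b·ΔH. Equiprobable H₀ = log₂(6) = 2.5850 bits; with the given probabilities H = 2.2053 bits.
b·(H₀ − H) = 180 × (2.5850 − 2.2053) = 68.34 ms.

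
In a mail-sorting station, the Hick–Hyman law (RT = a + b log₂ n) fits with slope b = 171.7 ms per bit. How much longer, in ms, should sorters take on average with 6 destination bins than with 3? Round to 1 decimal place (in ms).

171.7 ms

ΔRT = (a + b log₂ n₂) − (a + b log₂ n₁) = b·(log₂ n₂ − log₂ n₁).
log₂(6) − log₂(3) = log₂(6/3) = log₂(2) = 1.
ΔRT = 171.7 × 1.0000 = 171.700 ms.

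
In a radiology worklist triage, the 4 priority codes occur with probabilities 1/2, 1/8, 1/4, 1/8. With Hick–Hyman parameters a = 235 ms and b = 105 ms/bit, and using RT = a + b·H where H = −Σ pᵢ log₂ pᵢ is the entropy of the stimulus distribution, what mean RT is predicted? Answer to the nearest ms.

419 ms

H = −Σ pᵢ log₂ pᵢ = 0.5·1 + 0.125·3 + 0.25·2 + 0.125·3 = 1.750 bits.
RT = 235 + 105 × 1.750 = 418.75 ms.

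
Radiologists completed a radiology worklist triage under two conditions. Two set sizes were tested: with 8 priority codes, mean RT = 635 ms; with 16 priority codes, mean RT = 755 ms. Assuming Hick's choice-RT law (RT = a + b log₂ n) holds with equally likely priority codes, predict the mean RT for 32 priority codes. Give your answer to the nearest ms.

RT is linear in log₂ n, so two points fix the line:
  b = (755 − 635) / (log₂ 16 − log₂ 8) = 120 / (4 − 3) = 120 ms/bit
  a = 635 − 120 × 3 = 275 ms
Then RT(32) = 275 + 120 × log₂ 32 = 275 + 120 × 5 ≈ 875.000 ms.

875 ms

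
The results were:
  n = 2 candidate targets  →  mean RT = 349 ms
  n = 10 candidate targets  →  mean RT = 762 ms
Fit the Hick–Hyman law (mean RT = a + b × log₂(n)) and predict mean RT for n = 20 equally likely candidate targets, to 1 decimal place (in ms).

939.9 ms

With log₂ n on the abscissa the relation is linear; from the two conditions:
  b = (762 − 349) / (log₂ 10 − log₂ 2) = 413 / (3.3219 − 1) = 177.869 ms/bit
  a = 349 − 177.869 × 1 = 171.131 ms
Then RT(20) = 171.131 + 177.869 × log₂ 20 = 171.131 + 177.869 × 4.3219 ≈ 939.869 ms.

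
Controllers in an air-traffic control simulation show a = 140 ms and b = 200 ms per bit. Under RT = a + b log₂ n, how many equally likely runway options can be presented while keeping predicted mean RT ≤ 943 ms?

16

200·log₂ n ≤ 943 − 140 = 803, giving log₂ n ≤ 4.0150 and n ≤ 16.167. The largest whole number is 16.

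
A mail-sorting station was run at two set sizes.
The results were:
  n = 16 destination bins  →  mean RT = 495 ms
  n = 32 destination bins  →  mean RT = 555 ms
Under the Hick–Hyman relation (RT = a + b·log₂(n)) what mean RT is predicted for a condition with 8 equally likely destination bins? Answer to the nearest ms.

Fit slope and intercept:
  b = (555 − 495) / (log₂ 32 − log₂ 16) = 60 / (5 − 4) = 60 ms/bit
  a = 495 − 60 × 4 = 255 ms
Then RT(8) = 255 + 60 × log₂ 8 = 255 + 60 × 3 ≈ 435.000 ms.

435 ms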